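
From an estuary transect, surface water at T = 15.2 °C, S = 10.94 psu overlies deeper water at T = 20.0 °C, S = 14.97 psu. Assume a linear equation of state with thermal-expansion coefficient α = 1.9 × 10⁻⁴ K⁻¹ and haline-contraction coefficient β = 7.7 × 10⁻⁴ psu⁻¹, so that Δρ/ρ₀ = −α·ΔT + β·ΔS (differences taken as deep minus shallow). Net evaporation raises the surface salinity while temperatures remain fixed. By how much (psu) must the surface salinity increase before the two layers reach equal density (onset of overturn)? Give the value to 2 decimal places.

2.85 psu

Neutral buoyancy requires −α(T_deep − T_surf) + β(S_deep − S_surf′) = 0.
S_surf′ = S_deep − (α/β)·ΔT = 14.97 − (1.9 × 10⁻⁴/7.7 × 10⁻⁴)·(+4.8) = 13.7856 psu.
Increase required: 13.7856 − 10.94 = 2.8456 psu.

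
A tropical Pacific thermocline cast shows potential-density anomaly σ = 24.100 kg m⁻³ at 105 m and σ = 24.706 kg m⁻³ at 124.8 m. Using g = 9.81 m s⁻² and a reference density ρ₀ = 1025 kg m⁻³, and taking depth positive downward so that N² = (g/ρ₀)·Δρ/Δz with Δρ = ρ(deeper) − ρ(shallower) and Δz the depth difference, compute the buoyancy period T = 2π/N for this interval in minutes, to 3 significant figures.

6.12 min

Δρ = 1024.706 − 1024.100 = 0.606 kg m⁻³ over Δz = 124.8 − 105 = 19.8 m.
N² = (9.81/1025) × (0.606/19.8) = 2.9292 × 10⁻⁴ s⁻².
N = √(2.9292 × 10⁻⁴) = 0.017115 rad s⁻¹, so T = 2π/N = 367.12 s = 6.1187 min ≈ 6.12 min.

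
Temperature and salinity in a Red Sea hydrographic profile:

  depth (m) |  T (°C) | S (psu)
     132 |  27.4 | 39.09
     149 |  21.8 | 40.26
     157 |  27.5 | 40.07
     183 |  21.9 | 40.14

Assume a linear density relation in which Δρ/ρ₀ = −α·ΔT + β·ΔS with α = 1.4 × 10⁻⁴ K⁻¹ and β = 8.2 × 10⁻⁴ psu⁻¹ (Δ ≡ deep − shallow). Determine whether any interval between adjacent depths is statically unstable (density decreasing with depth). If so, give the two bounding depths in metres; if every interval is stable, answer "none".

Evaluate Δρ/ρ₀ = −αΔT + βΔS across each adjacent pair:
  132–149 m: −αΔT+βΔS = −(1.4 × 10⁻⁴)(-5.6)+(8.2 × 10⁻⁴)(+1.17) = 1.7 × 10⁻³ → stable
  149–157 m: −αΔT+βΔS = −(1.4 × 10⁻⁴)(+5.7)+(8.2 × 10⁻⁴)(-0.19) = -9.5 × 10⁻⁴ → UNSTABLE
  157–183 m: −αΔT+βΔS = −(1.4 × 10⁻⁴)(-5.6)+(8.2 × 10⁻⁴)(+0.07) = 8.4 × 10⁻⁴ → stable
The 149–157 m interval has Δρ < 0: lighter water underlies denser water.

149–157 m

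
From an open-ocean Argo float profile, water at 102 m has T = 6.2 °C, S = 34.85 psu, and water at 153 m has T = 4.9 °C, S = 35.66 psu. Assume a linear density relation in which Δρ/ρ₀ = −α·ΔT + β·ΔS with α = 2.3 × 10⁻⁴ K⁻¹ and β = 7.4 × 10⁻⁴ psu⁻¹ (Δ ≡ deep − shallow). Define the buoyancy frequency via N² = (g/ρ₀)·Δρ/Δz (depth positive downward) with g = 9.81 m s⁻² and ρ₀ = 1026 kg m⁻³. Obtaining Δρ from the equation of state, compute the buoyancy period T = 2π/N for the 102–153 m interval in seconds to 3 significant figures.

ΔT = -1.3 K, ΔS = +0.81 psu (deep − shallow).
Δρ/ρ₀ = −αΔT + βΔS = 2.99 × 10⁻⁴ + 5.994 × 10⁻⁴ = 8.984 × 10⁻⁴, so Δρ ≈ 0.9218 kg m⁻³.
N² = (g/ρ₀)·Δρ/Δz = g·(Δρ/ρ₀)/Δz = 9.81 × 8.984 × 10⁻⁴ / 51 = 1.7281 × 10⁻⁴ s⁻².
N = √(1.7281 × 10⁻⁴) = 0.013146 rad s⁻¹ → T = 2π/N = 477.95 s ≈ 478 s.

478 s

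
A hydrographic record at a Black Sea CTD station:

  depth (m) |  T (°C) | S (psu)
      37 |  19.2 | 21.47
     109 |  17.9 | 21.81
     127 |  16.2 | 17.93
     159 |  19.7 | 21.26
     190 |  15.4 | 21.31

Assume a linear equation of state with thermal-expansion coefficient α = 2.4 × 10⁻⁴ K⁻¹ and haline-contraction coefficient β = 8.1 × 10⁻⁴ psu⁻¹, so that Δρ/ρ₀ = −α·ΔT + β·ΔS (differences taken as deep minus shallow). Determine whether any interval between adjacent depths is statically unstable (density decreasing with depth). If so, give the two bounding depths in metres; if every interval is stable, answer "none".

Evaluate Δρ/ρ₀ = −αΔT + βΔS across each adjacent pair:
  37–109 m: −αΔT+βΔS = −(2.4 × 10⁻⁴)(-1.3)+(8.1 × 10⁻⁴)(+0.34) = 5.9 × 10⁻⁴ → stable
  109–127 m: −αΔT+βΔS = −(2.4 × 10⁻⁴)(-1.7)+(8.1 × 10⁻⁴)(-3.88) = -2.7 × 10⁻³ → UNSTABLE
  127–159 m: −αΔT+βΔS = −(2.4 × 10⁻⁴)(+3.5)+(8.1 × 10⁻⁴)(+3.33) = 1.9 × 10⁻³ → stable
  159–190 m: −αΔT+βΔS = −(2.4 × 10⁻⁴)(-4.3)+(8.1 × 10⁻⁴)(+0.05) = 1.1 × 10⁻³ → stable
The 109–127 m interval has Δρ < 0: lighter water underlies denser water.

109–127 m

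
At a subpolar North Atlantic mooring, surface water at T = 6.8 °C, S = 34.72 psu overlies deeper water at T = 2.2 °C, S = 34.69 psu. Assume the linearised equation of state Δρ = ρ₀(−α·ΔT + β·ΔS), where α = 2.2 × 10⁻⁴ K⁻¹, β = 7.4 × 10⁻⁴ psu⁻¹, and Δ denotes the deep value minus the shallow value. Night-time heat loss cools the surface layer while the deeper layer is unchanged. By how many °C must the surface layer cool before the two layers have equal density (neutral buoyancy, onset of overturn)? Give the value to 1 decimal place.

Neutral buoyancy requires Δρ = 0, i.e. −α(T_deep − T_surf′) + β(S_deep − S_surf) = 0.
T_surf′ = T_deep − (β/α)·ΔS = 2.2 − (7.4 × 10⁻⁴/2.2 × 10⁻⁴)·(-0.03) = 2.301 °C.
Cooling required: 6.8 − (2.301) = 4.499 °C.

4.5 °C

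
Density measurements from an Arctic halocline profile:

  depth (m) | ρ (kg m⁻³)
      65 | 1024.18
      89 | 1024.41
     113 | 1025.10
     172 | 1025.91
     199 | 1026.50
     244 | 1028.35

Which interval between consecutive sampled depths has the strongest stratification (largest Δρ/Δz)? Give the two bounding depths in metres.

199–244 m

Compute the density gradient over each adjacent pair:
  65–89 m: Δρ/Δz = 0.23/24 = 9.6 × 10⁻³ kg m⁻⁴
  89–113 m: Δρ/Δz = 0.69/24 = 0.029 kg m⁻⁴
  113–172 m: Δρ/Δz = 0.81/59 = 0.014 kg m⁻⁴
  172–199 m: Δρ/Δz = 0.59/27 = 0.022 kg m⁻⁴
  199–244 m: Δρ/Δz = 1.85/45 = 0.041 kg m⁻⁴
The largest gradient is in the 199–244 m interval — the pycnocline.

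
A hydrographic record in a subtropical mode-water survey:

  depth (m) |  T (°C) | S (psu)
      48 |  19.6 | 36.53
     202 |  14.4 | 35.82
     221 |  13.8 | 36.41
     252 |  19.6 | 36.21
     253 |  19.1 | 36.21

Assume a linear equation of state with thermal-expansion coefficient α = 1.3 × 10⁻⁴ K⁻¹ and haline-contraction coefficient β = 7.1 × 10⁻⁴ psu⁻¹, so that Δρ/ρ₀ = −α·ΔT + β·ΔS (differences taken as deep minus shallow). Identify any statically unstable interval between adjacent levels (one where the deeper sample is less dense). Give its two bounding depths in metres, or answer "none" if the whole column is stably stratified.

Evaluate Δρ/ρ₀ = −αΔT + βΔS across each adjacent pair:
  48–202 m: −αΔT+βΔS = −(1.3 × 10⁻⁴)(-5.2)+(7.1 × 10⁻⁴)(-0.71) = 1.7 × 10⁻⁴ → stable
  202–221 m: −αΔT+βΔS = −(1.3 × 10⁻⁴)(-0.6)+(7.1 × 10⁻⁴)(+0.59) = 5.0 × 10⁻⁴ → stable
  221–252 m: −αΔT+βΔS = −(1.3 × 10⁻⁴)(+5.8)+(7.1 × 10⁻⁴)(-0.20) = -9.0 × 10⁻⁴ → UNSTABLE
  252–253 m: −αΔT+βΔS = −(1.3 × 10⁻⁴)(-0.5)+(7.1 × 10⁻⁴)(+0.00) = 6.5 × 10⁻⁵ → stable
The 221–252 m interval has Δρ < 0: lighter water underlies denser water.

221–252 m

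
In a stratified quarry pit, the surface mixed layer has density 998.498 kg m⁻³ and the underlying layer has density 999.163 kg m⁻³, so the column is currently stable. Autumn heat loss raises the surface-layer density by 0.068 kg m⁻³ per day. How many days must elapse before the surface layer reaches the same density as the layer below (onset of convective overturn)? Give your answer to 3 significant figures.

Density deficit of the surface layer: 999.163 − 998.498 = 0.665 kg m⁻³.
Required change = 0.665 / 0.068 = 9.78 days.

9.78 days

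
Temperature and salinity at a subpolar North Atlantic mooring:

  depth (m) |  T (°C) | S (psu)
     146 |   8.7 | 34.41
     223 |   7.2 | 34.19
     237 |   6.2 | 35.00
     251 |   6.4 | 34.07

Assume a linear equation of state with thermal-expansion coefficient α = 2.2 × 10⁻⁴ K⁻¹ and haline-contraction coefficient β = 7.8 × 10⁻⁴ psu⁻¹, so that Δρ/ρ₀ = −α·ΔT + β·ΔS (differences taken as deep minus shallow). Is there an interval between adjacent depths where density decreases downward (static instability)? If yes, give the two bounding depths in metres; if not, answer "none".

237–251 m

Evaluate Δρ/ρ₀ = −αΔT + βΔS across each adjacent pair:
  146–223 m: −αΔT+βΔS = −(2.2 × 10⁻⁴)(-1.5)+(7.8 × 10⁻⁴)(-0.22) = 1.6 × 10⁻⁴ → stable
  223–237 m: −αΔT+βΔS = −(2.2 × 10⁻⁴)(-1.0)+(7.8 × 10⁻⁴)(+0.81) = 8.5 × 10⁻⁴ → stable
  237–251 m: −αΔT+βΔS = −(2.2 × 10⁻⁴)(+0.2)+(7.8 × 10⁻⁴)(-0.93) = -7.7 × 10⁻⁴ → UNSTABLE
The 237–251 m interval has Δρ < 0: lighter water underlies denser water.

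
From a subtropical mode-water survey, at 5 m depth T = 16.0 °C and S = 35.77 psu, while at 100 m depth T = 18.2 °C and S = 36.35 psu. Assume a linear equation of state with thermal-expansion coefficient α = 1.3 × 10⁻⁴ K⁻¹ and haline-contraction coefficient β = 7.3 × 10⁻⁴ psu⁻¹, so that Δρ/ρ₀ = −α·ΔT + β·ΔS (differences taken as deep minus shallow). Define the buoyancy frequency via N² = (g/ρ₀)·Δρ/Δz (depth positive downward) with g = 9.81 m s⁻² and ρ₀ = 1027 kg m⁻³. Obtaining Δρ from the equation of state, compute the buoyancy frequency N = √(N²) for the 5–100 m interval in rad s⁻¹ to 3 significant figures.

3.77 × 10⁻³ rad s⁻¹

ΔT = +2.2 K, ΔS = +0.58 psu (deep − shallow).
Δρ/ρ₀ = −αΔT + βΔS = -2.86 × 10⁻⁴ + 4.234 × 10⁻⁴ = 1.374 × 10⁻⁴, so Δρ ≈ 0.1411 kg m⁻³.
N² = (g/ρ₀)·Δρ/Δz = g·(Δρ/ρ₀)/Δz = 9.81 × 1.374 × 10⁻⁴ / 95 = 1.4188 × 10⁻⁵ s⁻².
N = √(1.4188 × 10⁻⁵) = 3.7667 × 10⁻³ rad s⁻¹ ≈ 3.77 × 10⁻³ rad s⁻¹.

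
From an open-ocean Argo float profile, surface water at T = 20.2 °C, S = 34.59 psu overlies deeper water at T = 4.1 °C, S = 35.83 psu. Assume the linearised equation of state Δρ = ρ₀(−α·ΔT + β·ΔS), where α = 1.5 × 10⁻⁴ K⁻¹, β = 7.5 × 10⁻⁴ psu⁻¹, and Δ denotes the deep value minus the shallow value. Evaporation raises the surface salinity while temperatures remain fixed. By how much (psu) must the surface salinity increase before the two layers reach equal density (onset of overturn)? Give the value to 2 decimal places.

4.46 psu

Neutral buoyancy requires −α(T_deep − T_surf) + β(S_deep − S_surf′) = 0.
S_surf′ = S_deep − (α/β)·ΔT = 35.83 − (1.5 × 10⁻⁴/7.5 × 10⁻⁴)·(-16.1) = 39.0500 psu.
Increase required: 39.0500 − 34.59 = 4.4600 psu.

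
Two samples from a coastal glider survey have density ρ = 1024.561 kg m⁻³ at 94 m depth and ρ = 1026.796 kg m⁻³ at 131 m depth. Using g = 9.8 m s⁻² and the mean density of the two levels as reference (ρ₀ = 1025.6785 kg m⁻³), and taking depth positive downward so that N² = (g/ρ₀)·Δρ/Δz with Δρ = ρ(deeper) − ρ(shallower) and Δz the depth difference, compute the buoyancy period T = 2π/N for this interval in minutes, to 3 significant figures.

Δρ = 1026.796 − 1024.561 = 2.235 kg m⁻³ over Δz = 131 − 94 = 37 m.
N² = (9.8/1025.6785) × (2.235/37) = 5.7715 × 10⁻⁴ s⁻².
N = √(5.7715 × 10⁻⁴) = 0.024024 rad s⁻¹, so T = 2π/N = 261.54 s = 4.3590 min ≈ 4.36 min.

4.36 min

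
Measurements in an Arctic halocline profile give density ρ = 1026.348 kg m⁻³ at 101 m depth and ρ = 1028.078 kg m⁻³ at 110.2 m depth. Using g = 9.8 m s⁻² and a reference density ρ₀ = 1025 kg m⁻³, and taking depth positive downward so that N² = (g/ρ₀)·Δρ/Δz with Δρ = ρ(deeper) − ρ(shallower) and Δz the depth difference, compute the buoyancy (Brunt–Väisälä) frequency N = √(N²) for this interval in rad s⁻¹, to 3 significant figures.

0.0424 rad s⁻¹

Δρ = 1028.078 − 1026.348 = 1.730 kg m⁻³ over Δz = 110.2 − 101 = 9.2 m.
N² = (9.8/1025) × (1.730/9.2) = 1.7979 × 10⁻³ s⁻².
N = √(1.7979 × 10⁻³) = 0.042402 rad s⁻¹ ≈ 0.0424 rad s⁻¹.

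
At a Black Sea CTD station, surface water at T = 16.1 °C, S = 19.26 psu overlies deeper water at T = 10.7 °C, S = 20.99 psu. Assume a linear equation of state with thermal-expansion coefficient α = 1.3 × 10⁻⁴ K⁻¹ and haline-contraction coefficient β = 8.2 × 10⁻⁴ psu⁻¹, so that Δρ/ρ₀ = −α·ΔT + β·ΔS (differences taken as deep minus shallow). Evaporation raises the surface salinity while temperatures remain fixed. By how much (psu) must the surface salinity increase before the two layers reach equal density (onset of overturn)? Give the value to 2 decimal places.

Neutral buoyancy requires −α(T_deep − T_surf) + β(S_deep − S_surf′) = 0.
S_surf′ = S_deep − (α/β)·ΔT = 20.99 − (1.3 × 10⁻⁴/8.2 × 10⁻⁴)·(-5.4) = 21.8461 psu.
Increase required: 21.8461 − 19.26 = 2.5861 psu.

2.59 psu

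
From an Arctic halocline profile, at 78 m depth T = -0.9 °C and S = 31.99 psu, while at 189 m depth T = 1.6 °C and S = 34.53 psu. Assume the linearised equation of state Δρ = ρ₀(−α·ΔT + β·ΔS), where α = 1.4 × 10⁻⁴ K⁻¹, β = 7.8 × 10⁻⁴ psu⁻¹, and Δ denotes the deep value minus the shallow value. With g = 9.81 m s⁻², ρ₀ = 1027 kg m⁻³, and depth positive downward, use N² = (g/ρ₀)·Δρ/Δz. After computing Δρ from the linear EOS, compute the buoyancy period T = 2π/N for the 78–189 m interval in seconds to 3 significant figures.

ΔT = +2.5 K, ΔS = +2.54 psu (deep − shallow).
Δρ/ρ₀ = −αΔT + βΔS = -3.50 × 10⁻⁴ + 1.9812 × 10⁻³ = 1.6312 × 10⁻³, so Δρ ≈ 1.675 kg m⁻³.
N² = (g/ρ₀)·Δρ/Δz = g·(Δρ/ρ₀)/Δz = 9.81 × 1.6312 × 10⁻³ / 111 = 1.4416 × 10⁻⁴ s⁻².
N = √(1.4416 × 10⁻⁴) = 0.012007 rad s⁻¹ → T = 2π/N = 523.29 s ≈ 523 s.

523 s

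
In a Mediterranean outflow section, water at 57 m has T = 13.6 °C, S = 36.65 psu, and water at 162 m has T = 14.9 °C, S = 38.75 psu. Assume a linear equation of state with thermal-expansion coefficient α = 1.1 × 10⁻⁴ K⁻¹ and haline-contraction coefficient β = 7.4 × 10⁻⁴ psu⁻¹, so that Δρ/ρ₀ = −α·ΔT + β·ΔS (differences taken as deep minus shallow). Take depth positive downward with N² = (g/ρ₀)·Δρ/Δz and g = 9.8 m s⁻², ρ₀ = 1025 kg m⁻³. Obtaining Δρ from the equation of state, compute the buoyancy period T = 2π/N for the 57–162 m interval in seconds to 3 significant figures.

548 s

ΔT = +1.3 K, ΔS = +2.10 psu (deep − shallow).
Δρ/ρ₀ = −αΔT + βΔS = -1.43 × 10⁻⁴ + 1.554 × 10⁻³ = 1.411 × 10⁻³, so Δρ ≈ 1.446 kg m⁻³.
N² = (g/ρ₀)·Δρ/Δz = g·(Δρ/ρ₀)/Δz = 9.8 × 1.411 × 10⁻³ / 105 = 1.3169 × 10⁻⁴ s⁻².
N = √(1.3169 × 10⁻⁴) = 0.011476 rad s⁻¹ → T = 2π/N = 547.51 s ≈ 548 s.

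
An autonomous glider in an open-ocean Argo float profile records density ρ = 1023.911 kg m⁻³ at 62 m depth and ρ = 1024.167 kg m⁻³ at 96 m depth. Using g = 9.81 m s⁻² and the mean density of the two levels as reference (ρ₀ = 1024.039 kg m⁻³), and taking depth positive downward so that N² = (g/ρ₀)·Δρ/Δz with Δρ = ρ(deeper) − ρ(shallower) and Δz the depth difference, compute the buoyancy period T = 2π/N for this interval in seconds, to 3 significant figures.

Δρ = 1024.167 − 1023.911 = 0.256 kg m⁻³ over Δz = 96 − 62 = 34 m.
N² = (9.81/1024.039) × (0.256/34) = 7.2130 × 10⁻⁵ s⁻².
N = √(7.2130 × 10⁻⁵) = 8.4929 × 10⁻³ rad s⁻¹, so T = 2π/N = 739.82 s ≈ 740 s.

740 s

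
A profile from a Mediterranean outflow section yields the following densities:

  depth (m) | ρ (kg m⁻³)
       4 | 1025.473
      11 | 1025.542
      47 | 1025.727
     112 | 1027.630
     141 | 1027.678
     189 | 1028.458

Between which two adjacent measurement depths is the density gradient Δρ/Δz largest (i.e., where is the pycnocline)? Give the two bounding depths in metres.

Compute the density gradient over each adjacent pair:
  4–11 m: Δρ/Δz = 0.069/7 = 9.9 × 10⁻³ kg m⁻⁴
  11–47 m: Δρ/Δz = 0.185/36 = 5.1 × 10⁻³ kg m⁻⁴
  47–112 m: Δρ/Δz = 1.903/65 = 0.029 kg m⁻⁴
  112–141 m: Δρ/Δz = 0.048/29 = 1.7 × 10⁻³ kg m⁻⁴
  141–189 m: Δρ/Δz = 0.780/48 = 0.016 kg m⁻⁴
The largest gradient is in the 47–112 m interval — the pycnocline.

47–112 m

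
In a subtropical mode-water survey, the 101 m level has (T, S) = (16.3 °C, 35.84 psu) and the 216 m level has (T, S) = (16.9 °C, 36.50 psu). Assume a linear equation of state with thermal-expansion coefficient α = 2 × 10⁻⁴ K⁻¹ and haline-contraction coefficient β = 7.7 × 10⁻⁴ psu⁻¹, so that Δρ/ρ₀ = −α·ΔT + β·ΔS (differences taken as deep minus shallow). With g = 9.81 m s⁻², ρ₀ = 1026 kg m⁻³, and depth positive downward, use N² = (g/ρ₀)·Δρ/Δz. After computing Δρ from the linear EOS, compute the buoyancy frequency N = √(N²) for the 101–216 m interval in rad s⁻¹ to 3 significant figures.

ΔT = +0.6 K, ΔS = +0.66 psu (deep − shallow).
Δρ/ρ₀ = −αΔT + βΔS = -1.20 × 10⁻⁴ + 5.082 × 10⁻⁴ = 3.882 × 10⁻⁴, so Δρ ≈ 0.3983 kg m⁻³.
N² = (g/ρ₀)·Δρ/Δz = g·(Δρ/ρ₀)/Δz = 9.81 × 3.882 × 10⁻⁴ / 115 = 3.3115 × 10⁻⁵ s⁻².
N = √(3.3115 × 10⁻⁵) = 5.7546 × 10⁻³ rad s⁻¹ ≈ 5.75 × 10⁻³ rad s⁻¹.

5.75 × 10⁻³ rad s⁻¹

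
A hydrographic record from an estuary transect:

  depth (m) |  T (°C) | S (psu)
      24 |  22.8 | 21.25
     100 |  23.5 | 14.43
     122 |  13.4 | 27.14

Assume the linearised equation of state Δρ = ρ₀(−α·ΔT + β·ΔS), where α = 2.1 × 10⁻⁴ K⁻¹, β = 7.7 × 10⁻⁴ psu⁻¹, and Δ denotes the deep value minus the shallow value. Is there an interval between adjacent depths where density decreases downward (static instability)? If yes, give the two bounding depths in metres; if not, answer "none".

24–100 m

Evaluate Δρ/ρ₀ = −αΔT + βΔS across each adjacent pair:
  24–100 m: −αΔT+βΔS = −(2.1 × 10⁻⁴)(+0.7)+(7.7 × 10⁻⁴)(-6.82) = -5.4 × 10⁻³ → UNSTABLE
  100–122 m: −αΔT+βΔS = −(2.1 × 10⁻⁴)(-10.1)+(7.7 × 10⁻⁴)(+12.71) = 0.012 → stable
The 24–100 m interval has Δρ < 0: lighter water underlies denser water.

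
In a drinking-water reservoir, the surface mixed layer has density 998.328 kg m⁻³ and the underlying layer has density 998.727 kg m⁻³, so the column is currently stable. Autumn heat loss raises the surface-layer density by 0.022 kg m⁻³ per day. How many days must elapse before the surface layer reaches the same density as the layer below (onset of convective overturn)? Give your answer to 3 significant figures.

Density deficit of the surface layer: 998.727 − 998.328 = 0.399 kg m⁻³.
Required change = 0.399 / 0.022 = 18.1 days.

18.1 days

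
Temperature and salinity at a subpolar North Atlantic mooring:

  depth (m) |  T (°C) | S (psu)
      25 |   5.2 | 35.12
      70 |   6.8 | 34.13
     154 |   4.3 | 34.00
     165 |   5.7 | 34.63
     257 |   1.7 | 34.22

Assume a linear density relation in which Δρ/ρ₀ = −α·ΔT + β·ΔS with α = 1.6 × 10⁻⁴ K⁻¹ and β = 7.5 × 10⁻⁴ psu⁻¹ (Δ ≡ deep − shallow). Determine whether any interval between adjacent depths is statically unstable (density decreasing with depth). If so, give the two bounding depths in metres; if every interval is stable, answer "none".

Evaluate Δρ/ρ₀ = −αΔT + βΔS across each adjacent pair:
  25–70 m: −αΔT+βΔS = −(1.6 × 10⁻⁴)(+1.6)+(7.5 × 10⁻⁴)(-0.99) = -1.0 × 10⁻³ → UNSTABLE
  70–154 m: −αΔT+βΔS = −(1.6 × 10⁻⁴)(-2.5)+(7.5 × 10⁻⁴)(-0.13) = 3.0 × 10⁻⁴ → stable
  154–165 m: −αΔT+βΔS = −(1.6 × 10⁻⁴)(+1.4)+(7.5 × 10⁻⁴)(+0.63) = 2.5 × 10⁻⁴ → stable
  165–257 m: −αΔT+βΔS = −(1.6 × 10⁻⁴)(-4.0)+(7.5 × 10⁻⁴)(-0.41) = 3.3 × 10⁻⁴ → stable
The 25–70 m interval has Δρ < 0: lighter water underlies denser water.

25–70 m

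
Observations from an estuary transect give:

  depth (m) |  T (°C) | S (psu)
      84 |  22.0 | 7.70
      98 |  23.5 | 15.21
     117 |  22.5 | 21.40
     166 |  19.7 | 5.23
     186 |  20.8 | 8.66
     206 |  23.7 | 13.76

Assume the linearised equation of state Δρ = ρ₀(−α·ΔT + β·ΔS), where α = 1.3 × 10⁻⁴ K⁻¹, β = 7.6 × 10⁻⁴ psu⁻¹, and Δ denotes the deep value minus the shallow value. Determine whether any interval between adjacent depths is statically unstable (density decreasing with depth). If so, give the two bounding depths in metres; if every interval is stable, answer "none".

117–166 m

Evaluate Δρ/ρ₀ = −αΔT + βΔS across each adjacent pair:
  84–98 m: −αΔT+βΔS = −(1.3 × 10⁻⁴)(+1.5)+(7.6 × 10⁻⁴)(+7.51) = 5.5 × 10⁻³ → stable
  98–117 m: −αΔT+βΔS = −(1.3 × 10⁻⁴)(-1.0)+(7.6 × 10⁻⁴)(+6.19) = 4.8 × 10⁻³ → stable
  117–166 m: −αΔT+βΔS = −(1.3 × 10⁻⁴)(-2.8)+(7.6 × 10⁻⁴)(-16.17) = -0.012 → UNSTABLE
  166–186 m: −αΔT+βΔS = −(1.3 × 10⁻⁴)(+1.1)+(7.6 × 10⁻⁴)(+3.43) = 2.5 × 10⁻³ → stable
  186–206 m: −αΔT+βΔS = −(1.3 × 10⁻⁴)(+2.9)+(7.6 × 10⁻⁴)(+5.10) = 3.5 × 10⁻³ → stable
The 117–166 m interval has Δρ < 0: lighter water underlies denser water.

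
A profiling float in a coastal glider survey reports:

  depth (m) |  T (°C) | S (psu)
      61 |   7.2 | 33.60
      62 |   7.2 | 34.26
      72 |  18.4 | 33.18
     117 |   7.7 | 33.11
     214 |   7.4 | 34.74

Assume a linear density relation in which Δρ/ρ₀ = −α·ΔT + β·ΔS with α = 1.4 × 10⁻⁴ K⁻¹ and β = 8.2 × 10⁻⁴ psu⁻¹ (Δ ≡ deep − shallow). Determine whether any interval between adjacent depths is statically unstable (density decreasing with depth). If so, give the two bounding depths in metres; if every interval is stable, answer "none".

Evaluate Δρ/ρ₀ = −αΔT + βΔS across each adjacent pair:
  61–62 m: −αΔT+βΔS = −(1.4 × 10⁻⁴)(+0.0)+(8.2 × 10⁻⁴)(+0.66) = 5.4 × 10⁻⁴ → stable
  62–72 m: −αΔT+βΔS = −(1.4 × 10⁻⁴)(+11.2)+(8.2 × 10⁻⁴)(-1.08) = -2.5 × 10⁻³ → UNSTABLE
  72–117 m: −αΔT+βΔS = −(1.4 × 10⁻⁴)(-10.7)+(8.2 × 10⁻⁴)(-0.07) = 1.4 × 10⁻³ → stable
  117–214 m: −αΔT+βΔS = −(1.4 × 10⁻⁴)(-0.3)+(8.2 × 10⁻⁴)(+1.63) = 1.4 × 10⁻³ → stable
The 62–72 m interval has Δρ < 0: lighter water underlies denser water.

62–72 m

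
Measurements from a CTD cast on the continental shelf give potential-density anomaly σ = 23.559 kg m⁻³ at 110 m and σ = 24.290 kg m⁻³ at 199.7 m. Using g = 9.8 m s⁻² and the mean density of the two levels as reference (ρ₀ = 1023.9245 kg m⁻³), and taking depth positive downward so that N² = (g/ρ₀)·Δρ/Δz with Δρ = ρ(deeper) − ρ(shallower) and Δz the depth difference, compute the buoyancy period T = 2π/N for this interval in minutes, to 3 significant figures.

Δρ = 1024.290 − 1023.559 = 0.731 kg m⁻³ over Δz = 199.7 − 110 = 89.7 m.
N² = (9.8/1023.9245) × (0.731/89.7) = 7.7998 × 10⁻⁵ s⁻².
N = √(7.7998 × 10⁻⁵) = 8.8316 × 10⁻³ rad s⁻¹, so T = 2π/N = 711.44 s = 11.857 min ≈ 11.9 min.
A positive N² confirms static stability across the interval.

11.9 min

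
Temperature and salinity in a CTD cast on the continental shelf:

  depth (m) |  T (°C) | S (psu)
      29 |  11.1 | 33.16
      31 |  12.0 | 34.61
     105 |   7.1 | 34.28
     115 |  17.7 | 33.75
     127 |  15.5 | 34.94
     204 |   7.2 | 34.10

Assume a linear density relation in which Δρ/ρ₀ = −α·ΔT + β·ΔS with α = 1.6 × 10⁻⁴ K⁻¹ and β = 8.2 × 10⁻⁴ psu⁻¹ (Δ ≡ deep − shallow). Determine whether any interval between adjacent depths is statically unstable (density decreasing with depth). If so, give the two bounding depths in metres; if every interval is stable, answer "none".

Evaluate Δρ/ρ₀ = −αΔT + βΔS across each adjacent pair:
  29–31 m: −αΔT+βΔS = −(1.6 × 10⁻⁴)(+0.9)+(8.2 × 10⁻⁴)(+1.45) = 1.0 × 10⁻³ → stable
  31–105 m: −αΔT+βΔS = −(1.6 × 10⁻⁴)(-4.9)+(8.2 × 10⁻⁴)(-0.33) = 5.1 × 10⁻⁴ → stable
  105–115 m: −αΔT+βΔS = −(1.6 × 10⁻⁴)(+10.6)+(8.2 × 10⁻⁴)(-0.53) = -2.1 × 10⁻³ → UNSTABLE
  115–127 m: −αΔT+βΔS = −(1.6 × 10⁻⁴)(-2.2)+(8.2 × 10⁻⁴)(+1.19) = 1.3 × 10⁻³ → stable
  127–204 m: −αΔT+βΔS = −(1.6 × 10⁻⁴)(-8.3)+(8.2 × 10⁻⁴)(-0.84) = 6.4 × 10⁻⁴ → stable
The 105–115 m interval has Δρ < 0: lighter water underlies denser water.

105–115 m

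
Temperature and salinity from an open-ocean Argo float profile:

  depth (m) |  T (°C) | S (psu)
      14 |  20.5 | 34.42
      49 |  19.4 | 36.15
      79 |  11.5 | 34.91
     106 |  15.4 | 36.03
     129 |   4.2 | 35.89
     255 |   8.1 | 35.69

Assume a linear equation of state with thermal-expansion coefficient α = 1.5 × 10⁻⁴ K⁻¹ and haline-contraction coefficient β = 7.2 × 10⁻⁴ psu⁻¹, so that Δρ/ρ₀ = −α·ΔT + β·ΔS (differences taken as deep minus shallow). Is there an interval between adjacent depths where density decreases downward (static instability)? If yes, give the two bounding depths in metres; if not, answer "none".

129–255 m

Evaluate Δρ/ρ₀ = −αΔT + βΔS across each adjacent pair:
  14–49 m: −αΔT+βΔS = −(1.5 × 10⁻⁴)(-1.1)+(7.2 × 10⁻⁴)(+1.73) = 1.4 × 10⁻³ → stable
  49–79 m: −αΔT+βΔS = −(1.5 × 10⁻⁴)(-7.9)+(7.2 × 10⁻⁴)(-1.24) = 2.9 × 10⁻⁴ → stable
  79–106 m: −αΔT+βΔS = −(1.5 × 10⁻⁴)(+3.9)+(7.2 × 10⁻⁴)(+1.12) = 2.2 × 10⁻⁴ → stable
  106–129 m: −αΔT+βΔS = −(1.5 × 10⁻⁴)(-11.2)+(7.2 × 10⁻⁴)(-0.14) = 1.6 × 10⁻³ → stable
  129–255 m: −αΔT+βΔS = −(1.5 × 10⁻⁴)(+3.9)+(7.2 × 10⁻⁴)(-0.20) = -7.3 × 10⁻⁴ → UNSTABLE
The 129–255 m interval has Δρ < 0: lighter water underlies denser water.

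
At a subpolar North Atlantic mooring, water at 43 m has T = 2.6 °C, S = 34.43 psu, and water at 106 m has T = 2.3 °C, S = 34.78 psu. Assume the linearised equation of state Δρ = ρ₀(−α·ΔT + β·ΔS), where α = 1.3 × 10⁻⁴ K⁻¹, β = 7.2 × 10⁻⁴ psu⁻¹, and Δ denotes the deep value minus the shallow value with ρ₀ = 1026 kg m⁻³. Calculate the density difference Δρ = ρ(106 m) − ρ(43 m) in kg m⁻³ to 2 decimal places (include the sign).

ΔT = -0.3 K, ΔS = +0.35 psu (deep − shallow).
Δρ/ρ₀ = −(1.3 × 10⁻⁴)(-0.3) + (7.2 × 10⁻⁴)(+0.35) = 2.91 × 10⁻⁴.
Δρ = 1026 × (2.91 × 10⁻⁴) = +0.30 kg m⁻³.
Positive Δρ: denser below, stable.

+0.30 kg m⁻³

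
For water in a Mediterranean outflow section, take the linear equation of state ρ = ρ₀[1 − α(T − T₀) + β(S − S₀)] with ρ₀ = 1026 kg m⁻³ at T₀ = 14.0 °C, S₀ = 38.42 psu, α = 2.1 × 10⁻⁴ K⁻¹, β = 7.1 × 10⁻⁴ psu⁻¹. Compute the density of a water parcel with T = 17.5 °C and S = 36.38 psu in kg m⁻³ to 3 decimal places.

1023.760 kg m⁻³

T − T₀ = +3.5 K, S − S₀ = -2.04 psu.
Bracket = 1 − α·(+3.5) + β·(-2.04) = 1 + (-2.1834 × 10⁻³) = 0.9978166.
ρ = 1026 × 0.9978166 = 1023.760 kg m⁻³.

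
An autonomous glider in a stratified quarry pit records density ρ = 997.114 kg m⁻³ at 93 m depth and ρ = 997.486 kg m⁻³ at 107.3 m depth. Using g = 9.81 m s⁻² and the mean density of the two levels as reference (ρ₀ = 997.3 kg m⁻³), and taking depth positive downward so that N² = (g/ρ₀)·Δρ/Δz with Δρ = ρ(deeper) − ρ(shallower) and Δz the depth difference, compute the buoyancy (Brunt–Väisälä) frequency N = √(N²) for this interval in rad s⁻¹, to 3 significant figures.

Δρ = 997.486 − 997.114 = 0.372 kg m⁻³ over Δz = 107.3 − 93 = 14.3 m.
N² = (9.81/997.3) × (0.372/14.3) = 2.5589 × 10⁻⁴ s⁻².
N = √(2.5589 × 10⁻⁴) = 0.015997 rad s⁻¹ ≈ 0.0160 rad s⁻¹.

0.0160 rad s⁻¹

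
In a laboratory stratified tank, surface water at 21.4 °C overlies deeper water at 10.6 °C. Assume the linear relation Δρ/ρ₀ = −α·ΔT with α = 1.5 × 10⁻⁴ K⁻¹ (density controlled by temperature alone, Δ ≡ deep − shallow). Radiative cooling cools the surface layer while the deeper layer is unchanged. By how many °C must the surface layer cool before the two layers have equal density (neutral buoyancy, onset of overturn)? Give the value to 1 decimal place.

10.8 °C

With temperature the only control, equal density requires T_surf′ = T_deep.
T_surf′ = 10.6 °C.
Cooling required: 21.4 − 10.6 = 10.8 °C.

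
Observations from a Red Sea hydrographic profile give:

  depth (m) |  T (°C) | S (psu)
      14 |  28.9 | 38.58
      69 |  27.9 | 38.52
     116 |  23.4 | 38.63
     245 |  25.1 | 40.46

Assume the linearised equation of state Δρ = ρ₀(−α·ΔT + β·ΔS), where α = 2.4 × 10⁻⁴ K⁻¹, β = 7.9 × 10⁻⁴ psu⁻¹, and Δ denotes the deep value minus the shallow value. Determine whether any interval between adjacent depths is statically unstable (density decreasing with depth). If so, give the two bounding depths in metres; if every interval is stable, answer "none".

none

Evaluate Δρ/ρ₀ = −αΔT + βΔS across each adjacent pair:
  14–69 m: −αΔT+βΔS = −(2.4 × 10⁻⁴)(-1.0)+(7.9 × 10⁻⁴)(-0.06) = 1.9 × 10⁻⁴ → stable
  69–116 m: −αΔT+βΔS = −(2.4 × 10⁻⁴)(-4.5)+(7.9 × 10⁻⁴)(+0.11) = 1.2 × 10⁻³ → stable
  116–245 m: −αΔT+βΔS = −(2.4 × 10⁻⁴)(+1.7)+(7.9 × 10⁻⁴)(+1.83) = 1.0 × 10⁻³ → stable
Every interval has Δρ > 0: the column is stably stratified throughout.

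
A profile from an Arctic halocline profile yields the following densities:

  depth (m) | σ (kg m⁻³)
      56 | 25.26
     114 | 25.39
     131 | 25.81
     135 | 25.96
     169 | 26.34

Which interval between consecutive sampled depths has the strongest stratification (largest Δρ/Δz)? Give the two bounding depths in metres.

Compute the density gradient over each adjacent pair:
  56–114 m: Δρ/Δz = 0.13/58 = 2.2 × 10⁻³ kg m⁻⁴
  114–131 m: Δρ/Δz = 0.42/17 = 0.025 kg m⁻⁴
  131–135 m: Δρ/Δz = 0.15/4 = 0.037 kg m⁻⁴
  135–169 m: Δρ/Δz = 0.38/34 = 0.011 kg m⁻⁴
The largest gradient is in the 131–135 m interval — the pycnocline.

131–135 m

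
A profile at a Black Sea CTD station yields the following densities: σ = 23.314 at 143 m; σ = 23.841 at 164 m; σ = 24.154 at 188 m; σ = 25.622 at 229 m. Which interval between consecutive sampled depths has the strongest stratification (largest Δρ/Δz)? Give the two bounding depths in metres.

188–229 m

Compute the density gradient over each adjacent pair:
  143–164 m: Δρ/Δz = 0.527/21 = 0.025 kg m⁻⁴
  164–188 m: Δρ/Δz = 0.313/24 = 0.013 kg m⁻⁴
  188–229 m: Δρ/Δz = 1.468/41 = 0.036 kg m⁻⁴
The largest gradient is in the 188–229 m interval — the pycnocline.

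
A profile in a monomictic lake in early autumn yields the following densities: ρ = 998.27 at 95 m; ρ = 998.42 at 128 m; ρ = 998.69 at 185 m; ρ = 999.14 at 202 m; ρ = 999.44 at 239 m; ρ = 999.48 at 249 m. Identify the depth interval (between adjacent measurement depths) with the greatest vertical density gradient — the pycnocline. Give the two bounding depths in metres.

Compute the density gradient over each adjacent pair:
  95–128 m: Δρ/Δz = 0.15/33 = 4.5 × 10⁻³ kg m⁻⁴
  128–185 m: Δρ/Δz = 0.27/57 = 4.7 × 10⁻³ kg m⁻⁴
  185–202 m: Δρ/Δz = 0.45/17 = 0.026 kg m⁻⁴
  202–239 m: Δρ/Δz = 0.30/37 = 8.1 × 10⁻³ kg m⁻⁴
  239–249 m: Δρ/Δz = 0.04/10 = 4.0 × 10⁻³ kg m⁻⁴
The largest gradient is in the 185–202 m interval — the pycnocline.

185–202 m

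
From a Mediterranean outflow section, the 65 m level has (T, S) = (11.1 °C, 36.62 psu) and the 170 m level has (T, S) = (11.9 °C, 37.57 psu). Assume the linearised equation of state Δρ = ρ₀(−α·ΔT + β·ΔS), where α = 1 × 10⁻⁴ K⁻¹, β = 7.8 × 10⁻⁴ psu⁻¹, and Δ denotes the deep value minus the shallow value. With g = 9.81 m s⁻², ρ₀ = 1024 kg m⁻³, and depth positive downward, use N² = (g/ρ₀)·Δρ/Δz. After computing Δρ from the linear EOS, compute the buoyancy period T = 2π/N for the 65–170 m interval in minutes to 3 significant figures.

ΔT = +0.8 K, ΔS = +0.95 psu (deep − shallow).
Δρ/ρ₀ = −αΔT + βΔS = -8.00 × 10⁻⁵ + 7.41 × 10⁻⁴ = 6.61 × 10⁻⁴, so Δρ ≈ 0.6769 kg m⁻³.
N² = (g/ρ₀)·Δρ/Δz = g·(Δρ/ρ₀)/Δz = 9.81 × 6.61 × 10⁻⁴ / 105 = 6.1756 × 10⁻⁵ s⁻².
N = √(6.1756 × 10⁻⁵) = 7.8585 × 10⁻³ rad s⁻¹ → T = 2π/N = 799.54 s = 13.326 min ≈ 13.3 min.

13.3 min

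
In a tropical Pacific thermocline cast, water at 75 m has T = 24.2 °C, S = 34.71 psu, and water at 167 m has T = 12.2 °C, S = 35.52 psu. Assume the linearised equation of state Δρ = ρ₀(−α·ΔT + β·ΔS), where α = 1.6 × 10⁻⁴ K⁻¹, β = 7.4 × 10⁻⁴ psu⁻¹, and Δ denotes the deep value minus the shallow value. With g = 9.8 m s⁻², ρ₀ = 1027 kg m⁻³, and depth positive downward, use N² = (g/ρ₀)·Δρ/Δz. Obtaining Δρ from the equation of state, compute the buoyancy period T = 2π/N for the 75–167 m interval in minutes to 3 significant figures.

6.39 min

ΔT = -12.0 K, ΔS = +0.81 psu (deep − shallow).
Δρ/ρ₀ = −αΔT + βΔS = 1.92 × 10⁻³ + 5.994 × 10⁻⁴ = 2.5194 × 10⁻³, so Δρ ≈ 2.587 kg m⁻³.
N² = (g/ρ₀)·Δρ/Δz = g·(Δρ/ρ₀)/Δz = 9.8 × 2.5194 × 10⁻³ / 92 = 2.6837 × 10⁻⁴ s⁻².
N = √(2.6837 × 10⁻⁴) = 0.016382 rad s⁻¹ → T = 2π/N = 383.54 s = 6.3923 min ≈ 6.39 min.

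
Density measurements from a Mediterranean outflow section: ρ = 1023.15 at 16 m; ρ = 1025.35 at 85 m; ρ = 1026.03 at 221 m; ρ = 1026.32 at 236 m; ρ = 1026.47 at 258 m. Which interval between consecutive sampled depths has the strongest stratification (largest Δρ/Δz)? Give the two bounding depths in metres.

16–85 m

Compute the density gradient over each adjacent pair:
  16–85 m: Δρ/Δz = 2.20/69 = 0.032 kg m⁻⁴
  85–221 m: Δρ/Δz = 0.68/136 = 5.0 × 10⁻³ kg m⁻⁴
  221–236 m: Δρ/Δz = 0.29/15 = 0.019 kg m⁻⁴
  236–258 m: Δρ/Δz = 0.15/22 = 6.8 × 10⁻³ kg m⁻⁴
The largest gradient is in the 16–85 m interval — the pycnocline.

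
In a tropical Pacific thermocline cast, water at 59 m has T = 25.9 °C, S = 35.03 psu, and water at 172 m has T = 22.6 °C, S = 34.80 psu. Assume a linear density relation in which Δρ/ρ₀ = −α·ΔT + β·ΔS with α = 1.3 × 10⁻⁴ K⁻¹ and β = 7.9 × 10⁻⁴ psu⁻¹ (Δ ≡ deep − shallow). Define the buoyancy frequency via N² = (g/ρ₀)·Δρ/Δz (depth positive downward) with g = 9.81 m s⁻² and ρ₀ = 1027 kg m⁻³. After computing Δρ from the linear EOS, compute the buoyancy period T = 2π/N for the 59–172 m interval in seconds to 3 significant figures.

1.36 × 10³ s

ΔT = -3.3 K, ΔS = -0.23 psu (deep − shallow).
Δρ/ρ₀ = −αΔT + βΔS = 4.29 × 10⁻⁴ − 1.817 × 10⁻⁴ = 2.473 × 10⁻⁴, so Δρ ≈ 0.2540 kg m⁻³.
N² = (g/ρ₀)·Δρ/Δz = g·(Δρ/ρ₀)/Δz = 9.81 × 2.473 × 10⁻⁴ / 113 = 2.1469 × 10⁻⁵ s⁻².
N = √(2.1469 × 10⁻⁵) = 4.6335 × 10⁻³ rad s⁻¹ → T = 2π/N = 1.3560 × 10³ s ≈ 1.36 × 10³ s.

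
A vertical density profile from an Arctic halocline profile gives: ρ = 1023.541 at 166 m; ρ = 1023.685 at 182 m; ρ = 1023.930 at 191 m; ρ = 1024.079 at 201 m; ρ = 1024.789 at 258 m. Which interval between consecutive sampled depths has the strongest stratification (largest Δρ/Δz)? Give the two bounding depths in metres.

Compute the density gradient over each adjacent pair:
  166–182 m: Δρ/Δz = 0.144/16 = 9.0 × 10⁻³ kg m⁻⁴
  182–191 m: Δρ/Δz = 0.245/9 = 0.027 kg m⁻⁴
  191–201 m: Δρ/Δz = 0.149/10 = 0.015 kg m⁻⁴
  201–258 m: Δρ/Δz = 0.710/57 = 0.012 kg m⁻⁴
The largest gradient is in the 182–191 m interval — the pycnocline.

182–191 m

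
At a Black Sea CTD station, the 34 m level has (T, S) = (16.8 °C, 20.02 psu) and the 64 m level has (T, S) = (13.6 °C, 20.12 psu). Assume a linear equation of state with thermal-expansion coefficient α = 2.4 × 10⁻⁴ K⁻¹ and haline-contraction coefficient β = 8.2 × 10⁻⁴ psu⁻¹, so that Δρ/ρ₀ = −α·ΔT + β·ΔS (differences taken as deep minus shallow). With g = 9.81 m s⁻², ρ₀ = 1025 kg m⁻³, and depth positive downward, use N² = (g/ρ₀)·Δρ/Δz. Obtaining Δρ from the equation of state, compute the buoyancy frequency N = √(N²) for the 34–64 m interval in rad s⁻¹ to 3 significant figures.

ΔT = -3.2 K, ΔS = +0.10 psu (deep − shallow).
Δρ/ρ₀ = −αΔT + βΔS = 7.68 × 10⁻⁴ + 8.20 × 10⁻⁵ = 8.50 × 10⁻⁴, so Δρ ≈ 0.8713 kg m⁻³.
N² = (g/ρ₀)·Δρ/Δz = g·(Δρ/ρ₀)/Δz = 9.81 × 8.50 × 10⁻⁴ / 30 = 2.7795 × 10⁻⁴ s⁻².
N = √(2.7795 × 10⁻⁴) = 0.016672 rad s⁻¹ ≈ 0.0167 rad s⁻¹.

0.0167 rad s⁻¹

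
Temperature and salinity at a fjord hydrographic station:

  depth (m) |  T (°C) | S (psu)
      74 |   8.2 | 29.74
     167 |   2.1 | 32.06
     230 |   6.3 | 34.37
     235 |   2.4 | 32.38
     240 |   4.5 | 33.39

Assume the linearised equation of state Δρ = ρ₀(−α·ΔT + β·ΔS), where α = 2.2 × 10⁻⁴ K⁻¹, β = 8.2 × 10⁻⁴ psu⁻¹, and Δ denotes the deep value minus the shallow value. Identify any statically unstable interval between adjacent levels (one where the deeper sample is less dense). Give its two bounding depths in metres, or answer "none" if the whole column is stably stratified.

Evaluate Δρ/ρ₀ = −αΔT + βΔS across each adjacent pair:
  74–167 m: −αΔT+βΔS = −(2.2 × 10⁻⁴)(-6.1)+(8.2 × 10⁻⁴)(+2.32) = 3.2 × 10⁻³ → stable
  167–230 m: −αΔT+βΔS = −(2.2 × 10⁻⁴)(+4.2)+(8.2 × 10⁻⁴)(+2.31) = 9.7 × 10⁻⁴ → stable
  230–235 m: −αΔT+βΔS = −(2.2 × 10⁻⁴)(-3.9)+(8.2 × 10⁻⁴)(-1.99) = -7.7 × 10⁻⁴ → UNSTABLE
  235–240 m: −αΔT+βΔS = −(2.2 × 10⁻⁴)(+2.1)+(8.2 × 10⁻⁴)(+1.01) = 3.7 × 10⁻⁴ → stable
The 230–235 m interval has Δρ < 0: lighter water underlies denser water.

230–235 m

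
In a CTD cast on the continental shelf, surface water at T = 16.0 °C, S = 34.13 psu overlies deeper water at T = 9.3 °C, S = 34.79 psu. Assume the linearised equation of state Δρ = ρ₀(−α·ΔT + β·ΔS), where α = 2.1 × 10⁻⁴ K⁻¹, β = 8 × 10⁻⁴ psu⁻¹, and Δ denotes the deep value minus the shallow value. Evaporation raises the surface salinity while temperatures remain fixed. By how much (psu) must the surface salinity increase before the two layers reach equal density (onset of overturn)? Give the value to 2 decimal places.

Neutral buoyancy requires −α(T_deep − T_surf) + β(S_deep − S_surf′) = 0.
S_surf′ = S_deep − (α/β)·ΔT = 34.79 − (2.1 × 10⁻⁴/8 × 10⁻⁴)·(-6.7) = 36.5487 psu.
Increase required: 36.5487 − 34.13 = 2.4187 psu.

2.42 psu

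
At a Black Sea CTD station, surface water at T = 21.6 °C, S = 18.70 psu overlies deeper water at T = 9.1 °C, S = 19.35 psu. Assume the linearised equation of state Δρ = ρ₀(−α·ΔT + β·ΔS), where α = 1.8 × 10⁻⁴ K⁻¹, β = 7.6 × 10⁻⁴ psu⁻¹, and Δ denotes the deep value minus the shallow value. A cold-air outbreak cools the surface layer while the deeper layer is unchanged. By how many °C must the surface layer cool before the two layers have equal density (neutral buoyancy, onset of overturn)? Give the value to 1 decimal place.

15.2 °C

Neutral buoyancy requires Δρ = 0, i.e. −α(T_deep − T_surf′) + β(S_deep − S_surf) = 0.
T_surf′ = T_deep − (β/α)·ΔS = 9.1 − (7.6 × 10⁻⁴/1.8 × 10⁻⁴)·(+0.65) = 6.356 °C.
Cooling required: 21.6 − (6.356) = 15.244 °C.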